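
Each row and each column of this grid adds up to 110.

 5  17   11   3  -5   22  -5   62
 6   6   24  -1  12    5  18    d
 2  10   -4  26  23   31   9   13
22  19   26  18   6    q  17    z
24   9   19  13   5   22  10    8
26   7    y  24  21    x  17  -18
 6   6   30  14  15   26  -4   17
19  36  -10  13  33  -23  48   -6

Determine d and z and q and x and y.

Row 2 has 6 + 6 + 24 − 1 + 12 + 5 + 18 = 70; the blank must be 110 − 70 = 40.
Column 8 has 62 + 40 + 13 + 8 − 18 + 17 − 6 = 116; the blank must be 110 − 116 = -6.
Row 4 has 22 + 19 + 26 + 18 + 6 + 17 − 6 = 102; the blank must be 110 − 102 = 8.
Column 6 has 22 + 5 + 31 + 8 + 22 + 26 − 23 = 91; the blank must be 110 − 91 = 19.
Row 6 has 26 + 7 + 24 + 21 + 19 + 17 − 18 = 96; the blank must be 110 − 96 = 14.

d = 40, z = -6, q = 8, x = 19, y = 14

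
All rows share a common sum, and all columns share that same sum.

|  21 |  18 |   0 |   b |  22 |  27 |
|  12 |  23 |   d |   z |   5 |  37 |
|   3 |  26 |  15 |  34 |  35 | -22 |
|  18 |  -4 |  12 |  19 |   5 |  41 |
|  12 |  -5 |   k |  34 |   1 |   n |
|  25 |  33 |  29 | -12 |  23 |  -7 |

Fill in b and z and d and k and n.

Rows 3 and 4 both sum to 91, so that's the common total.
The known cells in row 1 total 88, leaving 91 − 88 = 3 for the blank.
The known cells in column 6 total 76, leaving 91 − 76 = 15 for the blank.
The known cells in row 5 total 57, leaving 91 − 57 = 34 for the blank.
The known cells in column 3 total 90, leaving 91 − 90 = 1 for the blank.
The known cells in row 2 total 78, leaving 91 − 78 = 13 for the blank.

b = 3, z = 13, d = 1, k = 34, n = 15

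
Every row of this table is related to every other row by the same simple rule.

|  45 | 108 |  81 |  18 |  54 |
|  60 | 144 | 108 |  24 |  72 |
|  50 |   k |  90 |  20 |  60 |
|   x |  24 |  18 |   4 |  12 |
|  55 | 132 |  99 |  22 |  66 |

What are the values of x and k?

Each row is a constant multiple of every other row — this is a multiplication table with the headers hidden.
Row 4 is 4/18 = 2/9 times row 1, so its entry in column 1 is 45 × 2/9 = 10.
Row 3 is 20/18 = 10/9 times row 1, so its entry in column 2 is 108 × 10/9 = 120.

x = 10, k = 120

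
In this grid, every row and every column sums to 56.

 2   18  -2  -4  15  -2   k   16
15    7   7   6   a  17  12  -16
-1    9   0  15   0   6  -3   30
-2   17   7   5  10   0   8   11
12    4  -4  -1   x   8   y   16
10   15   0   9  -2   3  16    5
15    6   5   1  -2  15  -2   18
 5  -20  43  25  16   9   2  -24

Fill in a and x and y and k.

a = 8, x = 11, y = 10, k = 13

The known cells in row 2 total 48, leaving 56 − 48 = 8 for the blank.
The known cells in column 5 total 45, leaving 56 − 45 = 11 for the blank.
The known cells in row 5 total 46, leaving 56 − 46 = 10 for the blank.
The known cells in row 1 total 43, leaving 56 − 43 = 13 for the blank.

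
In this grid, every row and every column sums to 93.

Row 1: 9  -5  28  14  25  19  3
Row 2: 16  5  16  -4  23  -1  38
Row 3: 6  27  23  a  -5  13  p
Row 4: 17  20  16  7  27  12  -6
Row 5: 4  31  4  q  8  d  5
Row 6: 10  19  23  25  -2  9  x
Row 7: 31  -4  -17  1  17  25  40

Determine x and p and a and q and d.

x = 9, p = 4, a = 25, q = 25, d = 16

Column 6 has 19 − 1 + 13 + 12 + 9 + 25 = 77; the blank must be 93 − 77 = 16.
Row 5 has 4 + 31 + 4 + 8 + 16 + 5 = 68; the blank must be 93 − 68 = 25.
Column 4 has 14 − 4 + 7 + 25 + 25 + 1 = 68; the blank must be 93 − 68 = 25.
Row 3 has 6 + 27 + 23 + 25 − 5 + 13 = 89; the blank must be 93 − 89 = 4.
Row 6 has 10 + 19 + 23 + 25 − 2 + 9 = 84; the blank must be 93 − 84 = 9.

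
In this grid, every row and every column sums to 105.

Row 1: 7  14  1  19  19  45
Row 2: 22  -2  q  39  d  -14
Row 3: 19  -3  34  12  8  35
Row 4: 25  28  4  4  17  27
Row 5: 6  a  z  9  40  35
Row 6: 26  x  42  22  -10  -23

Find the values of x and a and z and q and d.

x = 48, a = 20, z = -5, q = 29, d = 31

Row 6: 26 + 42 + 22 − 10 − 23 = 57, so its missing entry is 105 − 57 = 48.
Column 5: 19 + 8 + 17 + 40 − 10 = 74, so its missing entry is 105 − 74 = 31.
Row 2: 22 − 2 + 39 + 31 − 14 = 76, so its missing entry is 105 − 76 = 29.
Column 3: 1 + 29 + 34 + 4 + 42 = 110, so its missing entry is 105 − 110 = -5.
Row 5: 6 − 5 + 9 + 40 + 35 = 85, so its missing entry is 105 − 85 = 20.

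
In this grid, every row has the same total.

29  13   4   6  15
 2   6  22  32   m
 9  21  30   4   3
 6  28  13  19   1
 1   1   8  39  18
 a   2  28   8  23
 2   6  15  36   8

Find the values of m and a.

m = 5, a = 6

Rows 1 and 4 both add up to 67, so every row sums to 67.
Row 2: 2 + 6 + 22 + 32 = 62, so the missing entry is 67 − 62 = 5.
Row 6: 2 + 28 + 8 + 23 = 61, so the missing entry is 67 − 61 = 6.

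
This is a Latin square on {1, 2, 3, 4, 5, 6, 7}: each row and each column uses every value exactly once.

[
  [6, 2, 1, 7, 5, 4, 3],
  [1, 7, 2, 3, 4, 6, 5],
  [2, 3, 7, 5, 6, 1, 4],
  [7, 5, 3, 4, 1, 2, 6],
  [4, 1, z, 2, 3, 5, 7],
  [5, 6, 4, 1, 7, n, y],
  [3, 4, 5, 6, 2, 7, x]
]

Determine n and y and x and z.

Cell (7,7): row 7 already has {2, 3, 4, 5, 6, 7} → 1.
For row 6, column 6: column 6 already has {1, 2, 4, 5, 6, 7}; that leaves 3.
For row 6, column 7: row 6 already has {1, 3, 4, 5, 6, 7}; that leaves 2.
For row 5, column 3: row 5 already has {1, 2, 3, 4, 5, 7}; that leaves 6.

n = 3, y = 2, x = 1, z = 6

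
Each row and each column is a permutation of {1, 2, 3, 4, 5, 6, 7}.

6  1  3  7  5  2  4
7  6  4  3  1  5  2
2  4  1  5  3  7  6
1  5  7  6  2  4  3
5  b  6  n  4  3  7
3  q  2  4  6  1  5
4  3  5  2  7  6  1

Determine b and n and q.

b = 2, n = 1, q = 7

Cell (6,2): row 6 already has {1, 2, 3, 4, 5, 6} → 7.
At (row 5, col 2): column 2 already has {1, 3, 4, 5, 6, 7}, so the value is 2.
Cell (5,4): row 5 already has {2, 3, 4, 5, 6, 7} → 1.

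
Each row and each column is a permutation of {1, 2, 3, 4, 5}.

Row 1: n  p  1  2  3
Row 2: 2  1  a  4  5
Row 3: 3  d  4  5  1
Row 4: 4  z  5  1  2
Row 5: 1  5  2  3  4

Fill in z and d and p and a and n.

For row 2, column 3: row 2 already has {1, 2, 4, 5}; that leaves 3.
For row 3, column 2: row 3 already has {1, 3, 4, 5}; that leaves 2.
At (row 1, col 1): column 1 already has {1, 2, 3, 4}, so the value is 5.
For row 1, column 2: row 1 already has {1, 2, 3, 5}; that leaves 4.
At (row 4, col 2): row 4 already has {1, 2, 4, 5}, so the value is 3.

z = 3, d = 2, p = 4, a = 3, n = 5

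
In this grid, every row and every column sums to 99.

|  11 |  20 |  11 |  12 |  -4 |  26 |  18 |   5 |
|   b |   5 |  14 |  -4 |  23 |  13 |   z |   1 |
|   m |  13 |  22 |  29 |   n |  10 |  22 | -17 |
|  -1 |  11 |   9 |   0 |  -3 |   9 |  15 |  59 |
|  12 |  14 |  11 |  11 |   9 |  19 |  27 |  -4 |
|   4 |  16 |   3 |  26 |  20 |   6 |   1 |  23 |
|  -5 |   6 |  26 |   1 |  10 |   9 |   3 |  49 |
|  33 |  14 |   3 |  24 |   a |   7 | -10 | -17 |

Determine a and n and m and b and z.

The known cells in row 8 total 54, leaving 99 − 54 = 45 for the blank.
The known cells in column 5 total 100, leaving 99 − 100 = -1 for the blank.
The known cells in row 3 total 78, leaving 99 − 78 = 21 for the blank.
The known cells in column 1 total 75, leaving 99 − 75 = 24 for the blank.
The known cells in row 2 total 76, leaving 99 − 76 = 23 for the blank.

a = 45, n = -1, m = 21, b = 24, z = 23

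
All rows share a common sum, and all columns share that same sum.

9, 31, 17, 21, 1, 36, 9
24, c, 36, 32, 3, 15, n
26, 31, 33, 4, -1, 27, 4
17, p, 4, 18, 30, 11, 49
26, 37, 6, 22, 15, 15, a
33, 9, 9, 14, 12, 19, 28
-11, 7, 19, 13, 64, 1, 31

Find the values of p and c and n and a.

Rows 1 and 3 both sum to 124, so that's the common total.
Row 4: 17 + 4 + 18 + 30 + 11 + 49 = 129, so its missing entry is 124 − 129 = -5.
Column 2: 31 + 31 − 5 + 37 + 9 + 7 = 110, so its missing entry is 124 − 110 = 14.
Row 2: 24 + 14 + 36 + 32 + 3 + 15 = 124, so its missing entry is 124 − 124 = 0.
Row 5: 26 + 37 + 6 + 22 + 15 + 15 = 121, so its missing entry is 124 − 121 = 3.

p = -5, c = 14, n = 0, a = 3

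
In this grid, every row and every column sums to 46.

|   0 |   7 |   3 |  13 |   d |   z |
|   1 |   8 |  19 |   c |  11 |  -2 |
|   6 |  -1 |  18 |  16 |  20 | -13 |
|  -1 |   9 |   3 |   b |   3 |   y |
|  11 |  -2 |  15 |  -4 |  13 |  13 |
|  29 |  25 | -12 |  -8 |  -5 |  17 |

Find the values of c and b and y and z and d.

The known cells in column 5 total 42, leaving 46 − 42 = 4 for the blank.
The known cells in row 1 total 27, leaving 46 − 27 = 19 for the blank.
The known cells in row 2 total 37, leaving 46 − 37 = 9 for the blank.
The known cells in column 4 total 26, leaving 46 − 26 = 20 for the blank.
The known cells in row 4 total 34, leaving 46 − 34 = 12 for the blank.

c = 9, b = 20, y = 12, z = 19, d = 4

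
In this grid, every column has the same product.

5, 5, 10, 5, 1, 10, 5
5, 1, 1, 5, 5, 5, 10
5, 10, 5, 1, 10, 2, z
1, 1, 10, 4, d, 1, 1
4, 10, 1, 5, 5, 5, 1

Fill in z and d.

z = 10, d = 2

Columns 1 and 3 each multiply to 500, so every column has product 500.
Column 7: 5×10×1×1 = 50, so the missing entry is 500 ÷ 50 = 10.
Column 5: 1×5×10×5 = 250, so the missing entry is 500 ÷ 250 = 2.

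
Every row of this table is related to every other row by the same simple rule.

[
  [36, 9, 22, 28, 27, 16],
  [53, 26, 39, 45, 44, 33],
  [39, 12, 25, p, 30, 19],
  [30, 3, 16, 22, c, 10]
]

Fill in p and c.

The difference between any two rows is the same in every column — this is an addition table with the headers hidden.
Row 3 minus row 1 is 12 − 9 = 3, so its entry in column 4 is 28 + 3 = 31.
Row 4 minus row 1 is 3 − 9 = -6, so its entry in column 5 is 27 + (-6) = 21.

p = 31, c = 21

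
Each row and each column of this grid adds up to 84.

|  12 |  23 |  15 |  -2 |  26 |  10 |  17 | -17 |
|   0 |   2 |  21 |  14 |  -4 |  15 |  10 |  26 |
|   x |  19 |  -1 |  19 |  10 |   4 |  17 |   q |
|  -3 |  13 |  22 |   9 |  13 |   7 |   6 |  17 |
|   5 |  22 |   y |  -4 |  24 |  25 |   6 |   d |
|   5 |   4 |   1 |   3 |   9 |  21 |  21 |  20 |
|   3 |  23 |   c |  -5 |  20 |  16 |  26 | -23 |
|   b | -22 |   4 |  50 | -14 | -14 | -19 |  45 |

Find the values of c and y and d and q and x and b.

Row 7: 3 + 23 − 5 + 20 + 16 + 26 − 23 = 60, so its missing entry is 84 − 60 = 24.
Row 8: -22 + 4 + 50 − 14 − 14 − 19 + 45 = 30, so its missing entry is 84 − 30 = 54.
Column 1: 12 + 0 − 3 + 5 + 5 + 3 + 54 = 76, so its missing entry is 84 − 76 = 8.
Row 3: 8 + 19 − 1 + 19 + 10 + 4 + 17 = 76, so its missing entry is 84 − 76 = 8.
Column 3: 15 + 21 − 1 + 22 + 1 + 24 + 4 = 86, so its missing entry is 84 − 86 = -2.
Row 5: 5 + 22 − 2 − 4 + 24 + 25 + 6 = 76, so its missing entry is 84 − 76 = 8.

c = 24, y = -2, d = 8, q = 8, x = 8, b = 54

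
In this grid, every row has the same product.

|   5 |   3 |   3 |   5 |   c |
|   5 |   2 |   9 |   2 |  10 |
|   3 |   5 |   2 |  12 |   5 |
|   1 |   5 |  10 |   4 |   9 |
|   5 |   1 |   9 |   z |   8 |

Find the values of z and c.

Rows 2 and 4 each multiply to 1800, so every row has product 1800.
Row 5: 5×1×9×8 = 360, so the missing entry is 1800 ÷ 360 = 5.
Row 1: 5×3×3×5 = 225, so the missing entry is 1800 ÷ 225 = 8.

z = 5, c = 8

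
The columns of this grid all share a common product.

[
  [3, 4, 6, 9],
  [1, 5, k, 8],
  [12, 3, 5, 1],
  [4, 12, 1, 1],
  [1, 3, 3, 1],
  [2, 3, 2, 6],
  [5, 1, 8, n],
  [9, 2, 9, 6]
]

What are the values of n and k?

n = 5, k = 1

Columns 1 and 2 each multiply to 12960, so every column has product 12960.
Column 4: 9×8×1×1×1×6×6 = 2592, so the missing entry is 12960 ÷ 2592 = 5.
Column 3: 6×5×1×3×2×8×9 = 12960, so the missing entry is 12960 ÷ 12960 = 1.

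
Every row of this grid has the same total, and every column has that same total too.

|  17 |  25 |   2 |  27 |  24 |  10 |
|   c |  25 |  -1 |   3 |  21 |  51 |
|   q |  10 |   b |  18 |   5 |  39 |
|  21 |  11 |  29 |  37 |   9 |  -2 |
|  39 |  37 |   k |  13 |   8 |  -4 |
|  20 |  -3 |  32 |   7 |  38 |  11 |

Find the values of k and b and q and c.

k = 12, b = 31, q = 2, c = 6

Rows 1 and 4 both sum to 105, so that's the common total.
Row 2 has 25 − 1 + 3 + 21 + 51 = 99; the blank must be 105 − 99 = 6.
Column 1 has 17 + 6 + 21 + 39 + 20 = 103; the blank must be 105 − 103 = 2.
Row 5 has 39 + 37 + 13 + 8 − 4 = 93; the blank must be 105 − 93 = 12.
Row 3 has 2 + 10 + 18 + 5 + 39 = 74; the blank must be 105 − 74 = 31.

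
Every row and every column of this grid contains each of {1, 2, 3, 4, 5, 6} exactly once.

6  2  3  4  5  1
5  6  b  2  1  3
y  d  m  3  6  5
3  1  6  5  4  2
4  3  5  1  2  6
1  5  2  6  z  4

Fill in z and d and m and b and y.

z = 3, d = 4, m = 1, b = 4, y = 2

For row 2, column 3: row 2 already has {1, 2, 3, 5, 6}; that leaves 4.
Cell (3,2): column 2 already has {1, 2, 3, 5, 6} → 4.
For row 6, column 5: row 6 already has {1, 2, 4, 5, 6}; that leaves 3.
For row 3, column 1: column 1 already has {1, 3, 4, 5, 6}; that leaves 2.
At (row 3, col 3): row 3 already has {2, 3, 4, 5, 6}, so the value is 1.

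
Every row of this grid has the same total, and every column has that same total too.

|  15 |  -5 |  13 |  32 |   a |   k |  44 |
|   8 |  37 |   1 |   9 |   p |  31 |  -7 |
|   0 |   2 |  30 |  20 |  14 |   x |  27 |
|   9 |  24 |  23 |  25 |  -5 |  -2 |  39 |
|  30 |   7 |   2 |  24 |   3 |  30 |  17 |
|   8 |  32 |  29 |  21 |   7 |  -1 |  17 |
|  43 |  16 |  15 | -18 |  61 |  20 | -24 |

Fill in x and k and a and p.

Rows 4 and 5 both sum to 113, so that's the common total.
The known cells in row 2 total 79, leaving 113 − 79 = 34 for the blank.
The known cells in row 3 total 93, leaving 113 − 93 = 20 for the blank.
The known cells in column 5 total 114, leaving 113 − 114 = -1 for the blank.
The known cells in row 1 total 98, leaving 113 − 98 = 15 for the blank.

x = 20, k = 15, a = -1, p = 34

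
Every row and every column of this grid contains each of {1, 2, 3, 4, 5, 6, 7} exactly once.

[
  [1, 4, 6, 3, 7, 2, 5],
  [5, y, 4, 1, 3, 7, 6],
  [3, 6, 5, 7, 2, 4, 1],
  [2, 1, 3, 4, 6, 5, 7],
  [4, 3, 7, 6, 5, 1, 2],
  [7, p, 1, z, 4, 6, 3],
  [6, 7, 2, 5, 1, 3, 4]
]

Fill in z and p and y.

z = 2, p = 5, y = 2

At (row 6, col 4): column 4 already has {1, 3, 4, 5, 6, 7}, so the value is 2.
Cell (2,2): row 2 already has {1, 3, 4, 5, 6, 7} → 2.
For row 6, column 2: row 6 already has {1, 2, 3, 4, 6, 7}; that leaves 5.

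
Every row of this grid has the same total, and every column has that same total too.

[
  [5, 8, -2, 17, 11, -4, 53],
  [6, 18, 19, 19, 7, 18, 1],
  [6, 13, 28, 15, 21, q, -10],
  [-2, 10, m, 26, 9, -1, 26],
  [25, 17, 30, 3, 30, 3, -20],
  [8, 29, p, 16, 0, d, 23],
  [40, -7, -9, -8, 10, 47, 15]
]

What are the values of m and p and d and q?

m = 20, p = 2, d = 10, q = 15

Rows 1 and 2 both sum to 88, so that's the common total.
Row 4: -2 + 10 + 26 + 9 − 1 + 26 = 68, so its missing entry is 88 − 68 = 20.
Row 3: 6 + 13 + 28 + 15 + 21 − 10 = 73, so its missing entry is 88 − 73 = 15.
Column 6: -4 + 18 + 15 − 1 + 3 + 47 = 78, so its missing entry is 88 − 78 = 10.
Row 6: 8 + 29 + 16 + 0 + 10 + 23 = 86, so its missing entry is 88 − 86 = 2.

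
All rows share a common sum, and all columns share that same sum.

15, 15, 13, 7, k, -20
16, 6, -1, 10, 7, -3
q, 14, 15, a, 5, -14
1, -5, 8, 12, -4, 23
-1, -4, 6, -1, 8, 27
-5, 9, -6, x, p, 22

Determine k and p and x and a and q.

k = 5, p = 14, x = 1, a = 6, q = 9

Rows 2 and 4 both sum to 35, so that's the common total.
Row 1 has 15 + 15 + 13 + 7 − 20 = 30; the blank must be 35 − 30 = 5.
Column 5 has 5 + 7 + 5 − 4 + 8 = 21; the blank must be 35 − 21 = 14.
Column 1 has 15 + 16 + 1 − 1 − 5 = 26; the blank must be 35 − 26 = 9.
Row 3 has 9 + 14 + 15 + 5 − 14 = 29; the blank must be 35 − 29 = 6.
Row 6 has -5 + 9 − 6 + 14 + 22 = 34; the blank must be 35 − 34 = 1.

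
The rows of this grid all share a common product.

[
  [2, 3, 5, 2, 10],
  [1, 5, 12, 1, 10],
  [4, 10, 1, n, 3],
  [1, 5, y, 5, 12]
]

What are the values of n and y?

Rows 1 and 2 each multiply to 600, so every row has product 600.
Row 3: 4×10×1×3 = 120, so the missing entry is 600 ÷ 120 = 5.
Row 4: 1×5×5×12 = 300, so the missing entry is 600 ÷ 300 = 2.

n = 5, y = 2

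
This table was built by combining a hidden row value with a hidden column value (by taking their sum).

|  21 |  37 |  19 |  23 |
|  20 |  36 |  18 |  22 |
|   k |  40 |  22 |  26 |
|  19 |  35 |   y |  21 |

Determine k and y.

k = 24, y = 17

The difference between any two rows is the same in every column — this is an addition table with the headers hidden.
Row 3 minus row 1 is 26 − 23 = 3, so its entry in column 1 is 21 + 3 = 24.
Row 4 minus row 1 is 21 − 23 = -2, so its entry in column 3 is 19 + (-2) = 17.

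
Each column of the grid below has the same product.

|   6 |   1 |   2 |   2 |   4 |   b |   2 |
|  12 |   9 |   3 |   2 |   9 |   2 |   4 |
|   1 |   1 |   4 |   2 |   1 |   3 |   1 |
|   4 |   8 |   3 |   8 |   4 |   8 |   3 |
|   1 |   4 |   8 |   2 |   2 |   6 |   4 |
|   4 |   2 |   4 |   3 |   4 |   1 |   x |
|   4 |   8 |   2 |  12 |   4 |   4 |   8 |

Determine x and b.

Columns 2 and 4 each multiply to 4608, so every column has product 4608.
Column 7: 2×4×1×3×4×8 = 768, so the missing entry is 4608 ÷ 768 = 6.
Column 6: 2×3×8×6×1×4 = 1152, so the missing entry is 4608 ÷ 1152 = 4.

x = 6, b = 4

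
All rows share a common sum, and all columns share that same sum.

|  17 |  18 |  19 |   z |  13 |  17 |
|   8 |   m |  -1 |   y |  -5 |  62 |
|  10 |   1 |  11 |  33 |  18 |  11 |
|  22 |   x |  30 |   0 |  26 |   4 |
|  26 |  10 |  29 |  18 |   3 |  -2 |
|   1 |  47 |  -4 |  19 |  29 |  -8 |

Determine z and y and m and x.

Rows 3 and 5 both sum to 84, so that's the common total.
Row 4 has 22 + 30 + 0 + 26 + 4 = 82; the blank must be 84 − 82 = 2.
Column 2 has 18 + 1 + 2 + 10 + 47 = 78; the blank must be 84 − 78 = 6.
Row 1 has 17 + 18 + 19 + 13 + 17 = 84; the blank must be 84 − 84 = 0.
Row 2 has 8 + 6 − 1 − 5 + 62 = 70; the blank must be 84 − 70 = 14.

z = 0, y = 14, m = 6, x = 2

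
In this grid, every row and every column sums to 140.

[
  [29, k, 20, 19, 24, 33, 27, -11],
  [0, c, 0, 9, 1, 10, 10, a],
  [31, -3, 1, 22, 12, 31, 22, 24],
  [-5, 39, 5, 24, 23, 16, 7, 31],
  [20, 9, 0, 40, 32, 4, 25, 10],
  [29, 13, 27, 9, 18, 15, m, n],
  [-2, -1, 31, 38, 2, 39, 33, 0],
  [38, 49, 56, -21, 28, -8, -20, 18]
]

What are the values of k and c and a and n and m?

k = -1, c = 35, a = 75, n = -7, m = 36

The known cells in row 1 total 141, leaving 140 − 141 = -1 for the blank.
The known cells in column 2 total 105, leaving 140 − 105 = 35 for the blank.
The known cells in row 2 total 65, leaving 140 − 65 = 75 for the blank.
The known cells in column 8 total 147, leaving 140 − 147 = -7 for the blank.
The known cells in row 6 total 104, leaving 140 − 104 = 36 for the blank.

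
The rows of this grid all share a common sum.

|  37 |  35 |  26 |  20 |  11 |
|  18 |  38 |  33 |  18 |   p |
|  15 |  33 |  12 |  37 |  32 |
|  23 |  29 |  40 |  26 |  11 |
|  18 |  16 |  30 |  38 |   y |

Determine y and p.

The complete rows each total 129.
Row 5 is missing 129 − 102 = 27 (since 18 + 16 + 30 + 38 = 102).
Row 2 is missing 129 − 107 = 22 (since 18 + 38 + 33 + 18 = 107).

y = 27, p = 22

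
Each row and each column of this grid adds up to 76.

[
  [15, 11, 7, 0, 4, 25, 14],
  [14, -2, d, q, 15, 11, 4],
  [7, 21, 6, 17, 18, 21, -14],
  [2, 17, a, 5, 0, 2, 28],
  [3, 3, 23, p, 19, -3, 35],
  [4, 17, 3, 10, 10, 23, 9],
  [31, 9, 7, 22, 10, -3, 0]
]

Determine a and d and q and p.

a = 22, d = 8, q = 26, p = -4

Row 4: 2 + 17 + 5 + 0 + 2 + 28 = 54, so its missing entry is 76 − 54 = 22.
Column 3: 7 + 6 + 22 + 23 + 3 + 7 = 68, so its missing entry is 76 − 68 = 8.
Row 2: 14 − 2 + 8 + 15 + 11 + 4 = 50, so its missing entry is 76 − 50 = 26.
Row 5: 3 + 3 + 23 + 19 − 3 + 35 = 80, so its missing entry is 76 − 80 = -4.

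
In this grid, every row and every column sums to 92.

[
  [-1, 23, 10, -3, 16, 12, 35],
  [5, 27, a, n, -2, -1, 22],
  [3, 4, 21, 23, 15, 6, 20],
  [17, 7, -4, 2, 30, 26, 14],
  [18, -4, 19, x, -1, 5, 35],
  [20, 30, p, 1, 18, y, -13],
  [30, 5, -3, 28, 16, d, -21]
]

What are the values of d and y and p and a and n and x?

d = 37, y = 7, p = 29, a = 20, n = 21, x = 20

The known cells in row 7 total 55, leaving 92 − 55 = 37 for the blank.
The known cells in column 6 total 85, leaving 92 − 85 = 7 for the blank.
The known cells in row 5 total 72, leaving 92 − 72 = 20 for the blank.
The known cells in column 4 total 71, leaving 92 − 71 = 21 for the blank.
The known cells in row 2 total 72, leaving 92 − 72 = 20 for the blank.
The known cells in row 6 total 63, leaving 92 − 63 = 29 for the blank.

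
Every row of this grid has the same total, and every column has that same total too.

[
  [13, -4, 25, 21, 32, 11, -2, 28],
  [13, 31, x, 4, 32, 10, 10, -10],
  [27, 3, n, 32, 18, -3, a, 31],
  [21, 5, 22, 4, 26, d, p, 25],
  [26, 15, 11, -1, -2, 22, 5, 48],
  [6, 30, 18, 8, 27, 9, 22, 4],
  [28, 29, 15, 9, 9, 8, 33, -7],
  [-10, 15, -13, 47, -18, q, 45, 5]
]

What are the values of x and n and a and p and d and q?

x = 34, n = 12, a = 4, p = 7, d = 14, q = 53

Rows 1 and 5 both sum to 124, so that's the common total.
The known cells in row 2 total 90, leaving 124 − 90 = 34 for the blank.
The known cells in column 3 total 112, leaving 124 − 112 = 12 for the blank.
The known cells in row 3 total 120, leaving 124 − 120 = 4 for the blank.
The known cells in column 7 total 117, leaving 124 − 117 = 7 for the blank.
The known cells in row 8 total 71, leaving 124 − 71 = 53 for the blank.
The known cells in row 4 total 110, leaving 124 − 110 = 14 for the blank.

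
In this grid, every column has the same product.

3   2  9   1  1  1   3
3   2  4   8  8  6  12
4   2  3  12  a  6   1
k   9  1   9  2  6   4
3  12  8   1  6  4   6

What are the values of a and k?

Columns 2 and 4 each multiply to 864, so every column has product 864.
Column 5: 1×8×2×6 = 96, so the missing entry is 864 ÷ 96 = 9.
Column 1: 3×3×4×3 = 108, so the missing entry is 864 ÷ 108 = 8.

a = 9, k = 8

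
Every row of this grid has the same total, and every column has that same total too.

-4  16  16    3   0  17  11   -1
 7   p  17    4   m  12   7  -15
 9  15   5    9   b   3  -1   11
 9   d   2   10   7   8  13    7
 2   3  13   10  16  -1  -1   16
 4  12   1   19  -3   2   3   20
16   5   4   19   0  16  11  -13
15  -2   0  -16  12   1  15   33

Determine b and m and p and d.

b = 7, m = 19, p = 7, d = 2

Rows 1 and 5 both sum to 58, so that's the common total.
Row 3 has 9 + 15 + 5 + 9 + 3 − 1 + 11 = 51; the blank must be 58 − 51 = 7.
Row 4 has 9 + 2 + 10 + 7 + 8 + 13 + 7 = 56; the blank must be 58 − 56 = 2.
Column 2 has 16 + 15 + 2 + 3 + 12 + 5 − 2 = 51; the blank must be 58 − 51 = 7.
Row 2 has 7 + 7 + 17 + 4 + 12 + 7 − 15 = 39; the blank must be 58 − 39 = 19.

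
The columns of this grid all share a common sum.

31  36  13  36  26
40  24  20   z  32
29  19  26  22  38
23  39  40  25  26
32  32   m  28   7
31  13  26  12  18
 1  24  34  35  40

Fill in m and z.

Columns 1 and 5 both add up to 187, so every column sums to 187.
Column 3: 13 + 20 + 26 + 40 + 26 + 34 = 159, so the missing entry is 187 − 159 = 28.
Column 4: 36 + 22 + 25 + 28 + 12 + 35 = 158, so the missing entry is 187 − 158 = 29.

m = 28, z = 29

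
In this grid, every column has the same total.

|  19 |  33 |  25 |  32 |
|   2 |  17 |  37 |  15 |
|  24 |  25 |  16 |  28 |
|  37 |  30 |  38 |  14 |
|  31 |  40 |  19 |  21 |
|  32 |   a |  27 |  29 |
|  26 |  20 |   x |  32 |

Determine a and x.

a = 6, x = 9

Columns 1 and 4 both add up to 171, so every column sums to 171.
Column 2: 33 + 17 + 25 + 30 + 40 + 20 = 165, so the missing entry is 171 − 165 = 6.
Column 3: 25 + 37 + 16 + 38 + 19 + 27 = 162, so the missing entry is 171 − 162 = 9.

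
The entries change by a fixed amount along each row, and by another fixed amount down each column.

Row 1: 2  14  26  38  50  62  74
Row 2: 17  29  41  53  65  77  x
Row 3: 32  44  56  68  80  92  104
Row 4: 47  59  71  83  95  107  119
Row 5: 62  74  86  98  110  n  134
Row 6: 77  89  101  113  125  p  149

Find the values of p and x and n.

p = 137, x = 89, n = 122

Along each row the entries change by 12 per step; down each column they change by 15.
Row 6: from 77 at column 1, stepping by 12 to column 6 gives 137.
Row 2: from 17 at column 1, stepping by 12 to column 7 gives 89.
Row 5: from 62 at column 1, stepping by 12 to column 6 gives 122.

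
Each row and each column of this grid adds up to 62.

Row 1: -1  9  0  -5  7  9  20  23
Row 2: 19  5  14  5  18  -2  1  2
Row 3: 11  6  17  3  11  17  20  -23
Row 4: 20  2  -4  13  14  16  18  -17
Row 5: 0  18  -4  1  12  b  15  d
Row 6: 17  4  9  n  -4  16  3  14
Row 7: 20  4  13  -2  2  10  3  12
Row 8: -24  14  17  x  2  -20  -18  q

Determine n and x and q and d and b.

n = 3, x = 44, q = 47, d = 4, b = 16

Column 6 has 9 − 2 + 17 + 16 + 16 + 10 − 20 = 46; the blank must be 62 − 46 = 16.
Row 6 has 17 + 4 + 9 − 4 + 16 + 3 + 14 = 59; the blank must be 62 − 59 = 3.
Column 4 has -5 + 5 + 3 + 13 + 1 + 3 − 2 = 18; the blank must be 62 − 18 = 44.
Row 8 has -24 + 14 + 17 + 44 + 2 − 20 − 18 = 15; the blank must be 62 − 15 = 47.
Row 5 has 0 + 18 − 4 + 1 + 12 + 16 + 15 = 58; the blank must be 62 − 58 = 4.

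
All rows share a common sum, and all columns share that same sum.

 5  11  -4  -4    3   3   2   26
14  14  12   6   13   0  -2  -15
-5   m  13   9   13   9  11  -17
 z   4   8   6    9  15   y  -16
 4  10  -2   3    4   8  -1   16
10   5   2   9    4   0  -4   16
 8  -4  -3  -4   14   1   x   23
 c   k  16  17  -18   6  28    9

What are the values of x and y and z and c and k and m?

Rows 1 and 2 both sum to 42, so that's the common total.
Row 3 has -5 + 13 + 9 + 13 + 9 + 11 − 17 = 33; the blank must be 42 − 33 = 9.
Column 2 has 11 + 14 + 9 + 4 + 10 + 5 − 4 = 49; the blank must be 42 − 49 = -7.
Row 8 has -7 + 16 + 17 − 18 + 6 + 28 + 9 = 51; the blank must be 42 − 51 = -9.
Column 1 has 5 + 14 − 5 + 4 + 10 + 8 − 9 = 27; the blank must be 42 − 27 = 15.
Row 4 has 15 + 4 + 8 + 6 + 9 + 15 − 16 = 41; the blank must be 42 − 41 = 1.
Row 7 has 8 − 4 − 3 − 4 + 14 + 1 + 23 = 35; the blank must be 42 − 35 = 7.

x = 7, y = 1, z = 15, c = -9, k = -7, m = 9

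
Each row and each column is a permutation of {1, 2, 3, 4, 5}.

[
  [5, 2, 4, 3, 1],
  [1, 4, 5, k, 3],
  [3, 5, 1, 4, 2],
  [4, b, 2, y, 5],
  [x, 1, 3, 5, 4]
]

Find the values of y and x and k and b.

At (row 5, col 1): row 5 already has {1, 3, 4, 5}, so the value is 2.
Cell (2,4): row 2 already has {1, 3, 4, 5} → 2.
Cell (4,4): column 4 already has {2, 3, 4, 5} → 1.
At (row 4, col 2): row 4 already has {1, 2, 4, 5}, so the value is 3.

y = 1, x = 2, k = 2, b = 3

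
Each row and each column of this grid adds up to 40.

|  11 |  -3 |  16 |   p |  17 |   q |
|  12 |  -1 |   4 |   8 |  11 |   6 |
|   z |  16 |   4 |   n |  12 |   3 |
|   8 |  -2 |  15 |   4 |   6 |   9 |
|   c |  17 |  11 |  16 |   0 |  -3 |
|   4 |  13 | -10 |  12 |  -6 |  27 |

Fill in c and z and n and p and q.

c = -1, z = 6, n = -1, p = 1, q = -2

Row 5: 17 + 11 + 16 + 0 − 3 = 41, so its missing entry is 40 − 41 = -1.
Column 1: 11 + 12 + 8 − 1 + 4 = 34, so its missing entry is 40 − 34 = 6.
Row 3: 6 + 16 + 4 + 12 + 3 = 41, so its missing entry is 40 − 41 = -1.
Column 4: 8 − 1 + 4 + 16 + 12 = 39, so its missing entry is 40 − 39 = 1.
Row 1: 11 − 3 + 16 + 1 + 17 = 42, so its missing entry is 40 − 42 = -2.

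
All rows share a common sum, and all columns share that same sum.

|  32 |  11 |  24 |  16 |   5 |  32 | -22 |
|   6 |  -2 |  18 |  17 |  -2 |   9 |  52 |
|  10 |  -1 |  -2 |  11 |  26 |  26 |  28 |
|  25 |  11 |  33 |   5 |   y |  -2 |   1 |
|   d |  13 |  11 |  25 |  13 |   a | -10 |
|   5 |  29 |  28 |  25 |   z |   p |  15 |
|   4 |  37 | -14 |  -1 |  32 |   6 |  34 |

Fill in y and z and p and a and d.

Rows 1 and 2 both sum to 98, so that's the common total.
Column 1 has 32 + 6 + 10 + 25 + 5 + 4 = 82; the blank must be 98 − 82 = 16.
Row 4 has 25 + 11 + 33 + 5 − 2 + 1 = 73; the blank must be 98 − 73 = 25.
Column 5 has 5 − 2 + 26 + 25 + 13 + 32 = 99; the blank must be 98 − 99 = -1.
Row 6 has 5 + 29 + 28 + 25 − 1 + 15 = 101; the blank must be 98 − 101 = -3.
Row 5 has 16 + 13 + 11 + 25 + 13 − 10 = 68; the blank must be 98 − 68 = 30.

y = 25, z = -1, p = -3, a = 30, d = 16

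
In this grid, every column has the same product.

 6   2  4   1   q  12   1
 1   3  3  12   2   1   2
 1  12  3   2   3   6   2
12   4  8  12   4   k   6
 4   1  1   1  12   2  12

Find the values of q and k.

q = 1, k = 2

Columns 1 and 4 each multiply to 288, so every column has product 288.
Column 5: 2×3×4×12 = 288, so the missing entry is 288 ÷ 288 = 1.
Column 6: 12×1×6×2 = 144, so the missing entry is 288 ÷ 144 = 2.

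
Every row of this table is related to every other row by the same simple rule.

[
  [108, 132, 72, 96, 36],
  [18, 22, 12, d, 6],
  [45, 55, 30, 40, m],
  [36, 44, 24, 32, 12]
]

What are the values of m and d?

m = 15, d = 16

Each row is a constant multiple of every other row — this is a multiplication table with the headers hidden.
Row 3 is 45/108 = 5/12 times row 1, so its entry in column 5 is 36 × 5/12 = 15.
Row 2 is 18/108 = 1/6 times row 1, so its entry in column 4 is 96 × 1/6 = 16.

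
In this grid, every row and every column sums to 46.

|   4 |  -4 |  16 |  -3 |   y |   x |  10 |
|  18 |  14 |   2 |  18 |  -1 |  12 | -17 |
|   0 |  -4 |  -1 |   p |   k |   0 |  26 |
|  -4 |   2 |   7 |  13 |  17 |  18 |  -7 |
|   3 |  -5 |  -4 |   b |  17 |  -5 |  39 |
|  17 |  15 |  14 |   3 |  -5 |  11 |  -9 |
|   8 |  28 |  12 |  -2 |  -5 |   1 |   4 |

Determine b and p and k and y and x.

Row 5: 3 − 5 − 4 + 17 − 5 + 39 = 45, so its missing entry is 46 − 45 = 1.
Column 4: -3 + 18 + 13 + 1 + 3 − 2 = 30, so its missing entry is 46 − 30 = 16.
Row 3: 0 − 4 − 1 + 16 + 0 + 26 = 37, so its missing entry is 46 − 37 = 9.
Column 5: -1 + 9 + 17 + 17 − 5 − 5 = 32, so its missing entry is 46 − 32 = 14.
Row 1: 4 − 4 + 16 − 3 + 14 + 10 = 37, so its missing entry is 46 − 37 = 9.

b = 1, p = 16, k = 9, y = 14, x = 9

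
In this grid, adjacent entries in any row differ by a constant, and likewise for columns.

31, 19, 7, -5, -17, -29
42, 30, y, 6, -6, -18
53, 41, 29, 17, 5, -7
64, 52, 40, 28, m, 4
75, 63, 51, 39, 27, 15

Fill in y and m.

y = 18, m = 16

Along each row the entries change by -12 per step; down each column they change by 11.
Row 2: from 42 at column 1, stepping by -12 to column 3 gives 18.
Row 4: from 64 at column 1, stepping by -12 to column 5 gives 16.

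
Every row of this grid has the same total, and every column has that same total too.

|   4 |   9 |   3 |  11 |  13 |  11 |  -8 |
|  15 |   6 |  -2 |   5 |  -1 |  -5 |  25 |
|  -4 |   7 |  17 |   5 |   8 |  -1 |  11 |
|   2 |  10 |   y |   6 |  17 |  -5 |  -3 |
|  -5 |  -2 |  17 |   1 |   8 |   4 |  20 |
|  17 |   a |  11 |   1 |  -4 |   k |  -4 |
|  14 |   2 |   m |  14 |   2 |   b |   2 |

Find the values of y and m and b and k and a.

Rows 1 and 2 both sum to 43, so that's the common total.
The known cells in column 2 total 32, leaving 43 − 32 = 11 for the blank.
The known cells in row 6 total 32, leaving 43 − 32 = 11 for the blank.
The known cells in column 6 total 15, leaving 43 − 15 = 28 for the blank.
The known cells in row 7 total 62, leaving 43 − 62 = -19 for the blank.
The known cells in row 4 total 27, leaving 43 − 27 = 16 for the blank.

y = 16, m = -19, b = 28, k = 11, a = 11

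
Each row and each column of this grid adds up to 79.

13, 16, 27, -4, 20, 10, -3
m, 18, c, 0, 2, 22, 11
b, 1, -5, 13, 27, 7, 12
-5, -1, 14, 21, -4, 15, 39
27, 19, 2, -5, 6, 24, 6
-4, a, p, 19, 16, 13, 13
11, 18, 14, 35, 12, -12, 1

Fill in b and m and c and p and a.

The known cells in row 3 total 55, leaving 79 − 55 = 24 for the blank.
The known cells in column 2 total 71, leaving 79 − 71 = 8 for the blank.
The known cells in column 1 total 66, leaving 79 − 66 = 13 for the blank.
The known cells in row 2 total 66, leaving 79 − 66 = 13 for the blank.
The known cells in row 6 total 65, leaving 79 − 65 = 14 for the blank.

b = 24, m = 13, c = 13, p = 14, a = 8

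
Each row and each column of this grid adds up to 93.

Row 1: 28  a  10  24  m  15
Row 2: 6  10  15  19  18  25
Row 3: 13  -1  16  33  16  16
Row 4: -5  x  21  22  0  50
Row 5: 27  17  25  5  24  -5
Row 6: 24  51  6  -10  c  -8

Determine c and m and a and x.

The known cells in row 6 total 63, leaving 93 − 63 = 30 for the blank.
The known cells in column 5 total 88, leaving 93 − 88 = 5 for the blank.
The known cells in row 1 total 82, leaving 93 − 82 = 11 for the blank.
The known cells in row 4 total 88, leaving 93 − 88 = 5 for the blank.

c = 30, m = 5, a = 11, x = 5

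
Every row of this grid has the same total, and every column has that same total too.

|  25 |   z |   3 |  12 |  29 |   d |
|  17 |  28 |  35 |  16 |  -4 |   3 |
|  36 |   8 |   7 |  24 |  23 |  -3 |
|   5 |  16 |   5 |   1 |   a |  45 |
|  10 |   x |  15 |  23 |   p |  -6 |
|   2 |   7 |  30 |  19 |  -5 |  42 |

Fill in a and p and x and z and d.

a = 23, p = 29, x = 24, z = 12, d = 14

Rows 2 and 3 both sum to 95, so that's the common total.
Row 4 has 5 + 16 + 5 + 1 + 45 = 72; the blank must be 95 − 72 = 23.
Column 5 has 29 − 4 + 23 + 23 − 5 = 66; the blank must be 95 − 66 = 29.
Column 6 has 3 − 3 + 45 − 6 + 42 = 81; the blank must be 95 − 81 = 14.
Row 1 has 25 + 3 + 12 + 29 + 14 = 83; the blank must be 95 − 83 = 12.
Row 5 has 10 + 15 + 23 + 29 − 6 = 71; the blank must be 95 − 71 = 24.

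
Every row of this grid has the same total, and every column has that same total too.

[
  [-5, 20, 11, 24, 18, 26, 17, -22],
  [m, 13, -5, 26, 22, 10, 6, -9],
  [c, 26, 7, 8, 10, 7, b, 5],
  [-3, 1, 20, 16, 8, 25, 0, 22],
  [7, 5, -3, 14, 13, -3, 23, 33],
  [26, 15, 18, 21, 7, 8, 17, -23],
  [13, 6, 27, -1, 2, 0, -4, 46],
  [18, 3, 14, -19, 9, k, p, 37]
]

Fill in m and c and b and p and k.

m = 26, c = 7, b = 19, p = 11, k = 16

Rows 1 and 4 both sum to 89, so that's the common total.
The known cells in row 2 total 63, leaving 89 − 63 = 26 for the blank.
The known cells in column 1 total 82, leaving 89 − 82 = 7 for the blank.
The known cells in row 3 total 70, leaving 89 − 70 = 19 for the blank.
The known cells in column 7 total 78, leaving 89 − 78 = 11 for the blank.
The known cells in row 8 total 73, leaving 89 − 73 = 16 for the blank.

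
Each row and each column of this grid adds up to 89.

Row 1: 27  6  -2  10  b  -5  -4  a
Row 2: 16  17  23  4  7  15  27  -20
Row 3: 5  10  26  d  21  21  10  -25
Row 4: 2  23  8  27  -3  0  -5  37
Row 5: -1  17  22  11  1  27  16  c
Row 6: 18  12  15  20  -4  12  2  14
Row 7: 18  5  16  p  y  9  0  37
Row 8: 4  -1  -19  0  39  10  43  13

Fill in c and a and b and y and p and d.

c = -4, a = 37, b = 20, y = 8, p = -4, d = 21

Row 3: 5 + 10 + 26 + 21 + 21 + 10 − 25 = 68, so its missing entry is 89 − 68 = 21.
Column 4: 10 + 4 + 21 + 27 + 11 + 20 + 0 = 93, so its missing entry is 89 − 93 = -4.
Row 7: 18 + 5 + 16 − 4 + 9 + 0 + 37 = 81, so its missing entry is 89 − 81 = 8.
Column 5: 7 + 21 − 3 + 1 − 4 + 8 + 39 = 69, so its missing entry is 89 − 69 = 20.
Row 1: 27 + 6 − 2 + 10 + 20 − 5 − 4 = 52, so its missing entry is 89 − 52 = 37.
Row 5: -1 + 17 + 22 + 11 + 1 + 27 + 16 = 93, so its missing entry is 89 − 93 = -4.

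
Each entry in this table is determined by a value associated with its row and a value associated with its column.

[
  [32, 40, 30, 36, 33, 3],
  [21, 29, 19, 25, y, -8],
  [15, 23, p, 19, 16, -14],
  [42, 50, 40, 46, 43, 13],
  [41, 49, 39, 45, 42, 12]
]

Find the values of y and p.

y = 22, p = 13

The difference between any two rows is the same in every column — this is an addition table with the headers hidden.
Row 2 minus row 1 is 21 − 32 = -11, so its entry in column 5 is 33 + (-11) = 22.
Row 3 minus row 1 is 15 − 32 = -17, so its entry in column 3 is 30 + (-17) = 13.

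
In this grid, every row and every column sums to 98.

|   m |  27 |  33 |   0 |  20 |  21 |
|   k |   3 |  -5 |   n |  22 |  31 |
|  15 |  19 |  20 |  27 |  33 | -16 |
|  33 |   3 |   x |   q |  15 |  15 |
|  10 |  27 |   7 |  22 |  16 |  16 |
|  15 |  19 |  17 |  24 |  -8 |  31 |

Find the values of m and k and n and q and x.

Row 1: 27 + 33 + 0 + 20 + 21 = 101, so its missing entry is 98 − 101 = -3.
Column 1: -3 + 15 + 33 + 10 + 15 = 70, so its missing entry is 98 − 70 = 28.
Column 3: 33 − 5 + 20 + 7 + 17 = 72, so its missing entry is 98 − 72 = 26.
Row 4: 33 + 3 + 26 + 15 + 15 = 92, so its missing entry is 98 − 92 = 6.
Row 2: 28 + 3 − 5 + 22 + 31 = 79, so its missing entry is 98 − 79 = 19.

m = -3, k = 28, n = 19, q = 6, x = 26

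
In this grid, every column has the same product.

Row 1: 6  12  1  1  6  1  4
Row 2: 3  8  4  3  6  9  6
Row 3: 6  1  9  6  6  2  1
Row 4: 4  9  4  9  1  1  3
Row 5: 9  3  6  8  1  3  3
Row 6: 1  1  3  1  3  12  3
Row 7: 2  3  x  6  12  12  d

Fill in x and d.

Columns 1 and 5 each multiply to 7776, so every column has product 7776.
Column 3: 1×4×9×4×6×3 = 2592, so the missing entry is 7776 ÷ 2592 = 3.
Column 7: 4×6×1×3×3×3 = 648, so the missing entry is 7776 ÷ 648 = 12.

x = 3, d = 12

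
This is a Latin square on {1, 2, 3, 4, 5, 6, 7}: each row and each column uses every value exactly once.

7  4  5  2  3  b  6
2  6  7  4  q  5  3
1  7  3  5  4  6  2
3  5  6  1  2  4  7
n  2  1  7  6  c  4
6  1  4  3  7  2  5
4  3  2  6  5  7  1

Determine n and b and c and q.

n = 5, b = 1, c = 3, q = 1

For row 5, column 1: column 1 already has {1, 2, 3, 4, 6, 7}; that leaves 5.
Cell (5,6): row 5 already has {1, 2, 4, 5, 6, 7} → 3.
Cell (2,5): row 2 already has {2, 3, 4, 5, 6, 7} → 1.
For row 1, column 6: row 1 already has {2, 3, 4, 5, 6, 7}; that leaves 1.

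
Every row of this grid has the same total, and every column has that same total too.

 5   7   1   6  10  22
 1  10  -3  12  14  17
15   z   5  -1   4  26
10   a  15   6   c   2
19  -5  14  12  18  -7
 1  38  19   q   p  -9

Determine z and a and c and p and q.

Rows 1 and 2 both sum to 51, so that's the common total.
Row 3 has 15 + 5 − 1 + 4 + 26 = 49; the blank must be 51 − 49 = 2.
Column 2 has 7 + 10 + 2 − 5 + 38 = 52; the blank must be 51 − 52 = -1.
Row 4 has 10 − 1 + 15 + 6 + 2 = 32; the blank must be 51 − 32 = 19.
Column 5 has 10 + 14 + 4 + 19 + 18 = 65; the blank must be 51 − 65 = -14.
Row 6 has 1 + 38 + 19 − 14 − 9 = 35; the blank must be 51 − 35 = 16.

z = 2, a = -1, c = 19, p = -14, q = 16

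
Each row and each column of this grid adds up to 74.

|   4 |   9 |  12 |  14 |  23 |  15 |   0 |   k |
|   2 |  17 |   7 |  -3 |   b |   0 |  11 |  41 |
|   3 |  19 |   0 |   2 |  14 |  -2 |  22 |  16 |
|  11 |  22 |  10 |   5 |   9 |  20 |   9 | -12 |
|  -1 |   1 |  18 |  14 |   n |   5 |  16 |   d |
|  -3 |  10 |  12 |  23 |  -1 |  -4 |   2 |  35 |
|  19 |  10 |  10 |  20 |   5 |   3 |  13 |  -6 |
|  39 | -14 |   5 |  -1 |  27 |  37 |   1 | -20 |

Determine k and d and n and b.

k = -3, d = 23, n = -2, b = -1

The known cells in row 1 total 77, leaving 74 − 77 = -3 for the blank.
The known cells in column 8 total 51, leaving 74 − 51 = 23 for the blank.
The known cells in row 5 total 76, leaving 74 − 76 = -2 for the blank.
The known cells in row 2 total 75, leaving 74 − 75 = -1 for the blank.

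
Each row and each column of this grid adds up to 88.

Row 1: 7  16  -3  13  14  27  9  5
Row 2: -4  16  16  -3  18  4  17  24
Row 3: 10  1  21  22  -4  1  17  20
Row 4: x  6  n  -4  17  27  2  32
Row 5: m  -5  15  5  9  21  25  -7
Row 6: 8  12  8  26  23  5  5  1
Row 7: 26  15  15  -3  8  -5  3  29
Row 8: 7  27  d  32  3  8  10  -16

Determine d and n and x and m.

d = 17, n = -1, x = 9, m = 25

Row 5 has -5 + 15 + 5 + 9 + 21 + 25 − 7 = 63; the blank must be 88 − 63 = 25.
Row 8 has 7 + 27 + 32 + 3 + 8 + 10 − 16 = 71; the blank must be 88 − 71 = 17.
Column 3 has -3 + 16 + 21 + 15 + 8 + 15 + 17 = 89; the blank must be 88 − 89 = -1.
Row 4 has 6 − 1 − 4 + 17 + 27 + 2 + 32 = 79; the blank must be 88 − 79 = 9.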